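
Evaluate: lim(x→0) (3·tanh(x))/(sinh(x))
This is a 0/0 indeterminate form.

Apply L'Hôpital's rule: differentiate numerator and denominator separately.
  f(x) = 3·tanh(x)   ⇒   f'(x) = 3 - 3·tanh(x)^2
  g(x) = sinh(x)   ⇒   g'(x) = cosh(x)
  lim(x→0) f'(x)/g'(x) = lim(x→0) (3 - 3·tanh(x)^2)/(cosh(x))
  = 3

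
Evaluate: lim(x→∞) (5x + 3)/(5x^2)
This is an ∞/∞ indeterminate form.

Apply L'Hôpital's rule: differentiate numerator and denominator separately.
  f(x) = 5·x + 3   ⇒   f'(x) = 5
  g(x) = 5·x^2   ⇒   g'(x) = 10·x
  lim(x→∞) f'(x)/g'(x) = lim(x→∞) (5)/(10·x)
  = 0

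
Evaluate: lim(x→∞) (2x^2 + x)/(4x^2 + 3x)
This is an ∞/∞ indeterminate form.

Apply L'Hôpital's rule: differentiate numerator and denominator separately.
  f(x) = 2·x^2 + x   ⇒   f'(x) = 4·x + 1
  g(x) = 4·x^2 + 3·x   ⇒   g'(x) = 8·x + 3
  lim(x→∞) f'(x)/g'(x) = lim(x→∞) (4·x + 1)/(8·x + 3)
  = 1/2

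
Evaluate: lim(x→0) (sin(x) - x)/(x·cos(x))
This is a 0/0 indeterminate form.

Apply L'Hôpital's rule: differentiate numerator and denominator separately.
  f(x) = -x + sin(x)   ⇒   f'(x) = cos(x) - 1
  g(x) = x·cos(x)   ⇒   g'(x) = -x·sin(x) + cos(x)
  lim(x→0) f'(x)/g'(x) = lim(x→0) (cos(x) - 1)/(-x·sin(x) + cos(x))
  = 0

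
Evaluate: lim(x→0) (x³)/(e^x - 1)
This is a 0/0 indeterminate form.

Apply L'Hôpital's rule: differentiate numerator and denominator separately.
  f(x) = x^3   ⇒   f'(x) = 3·x^2
  g(x) = e^(x) - 1   ⇒   g'(x) = e^(x)
  lim(x→0) f'(x)/g'(x) = lim(x→0) (3·x^2)/(e^(x))
  = 0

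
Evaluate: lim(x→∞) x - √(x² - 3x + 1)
This is an ∞-∞ indeterminate form.

Combine fractions or rationalize to convert ∞-∞ to 0/0 form:
  lim(x→∞) x - √(x² - 3x + 1) = 3/2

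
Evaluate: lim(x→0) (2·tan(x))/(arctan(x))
This is a 0/0 indeterminate form.

Apply L'Hôpital's rule: differentiate numerator and denominator separately.
  f(x) = 2·tan(x)   ⇒   f'(x) = 2·tan(x)^2 + 2
  g(x) = atan(x)   ⇒   g'(x) = 1/(x^2 + 1)
  lim(x→0) f'(x)/g'(x) = lim(x→0) (2·tan(x)^2 + 2)/(1/(x^2 + 1))
  = 2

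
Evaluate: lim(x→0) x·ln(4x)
This is a 0·∞ indeterminate form.

Rewrite 0·∞ as a quotient (0/0 or ∞/∞ form), then apply L'Hôpital's rule:
  lim(x→0) x·ln(4x) = 0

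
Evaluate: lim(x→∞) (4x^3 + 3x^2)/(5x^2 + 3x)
This is an ∞/∞ indeterminate form.

Apply L'Hôpital's rule: differentiate numerator and denominator separately.
  f(x) = 4·x^3 + 3·x^2   ⇒   f'(x) = 12·x^2 + 6·x
  g(x) = 5·x^2 + 3·x   ⇒   g'(x) = 10·x + 3
  lim(x→∞) f'(x)/g'(x) = lim(x→∞) (12·x^2 + 6·x)/(10·x + 3)
  = ∞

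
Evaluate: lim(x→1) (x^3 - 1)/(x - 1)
This is a standard limit.

Factor or rationalize the expression:
  lim(x→1) (x^3 - 1)/(x - 1) = 3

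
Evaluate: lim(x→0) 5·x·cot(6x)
This is a 0·∞ indeterminate form.

Rewrite 0·∞ as a quotient (0/0 or ∞/∞ form), then apply L'Hôpital's rule:
  lim(x→0) 5·x·cot(6x) = 5/6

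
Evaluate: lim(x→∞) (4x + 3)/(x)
This is an ∞/∞ indeterminate form.

Apply L'Hôpital's rule: differentiate numerator and denominator separately.
  f(x) = 4·x + 3   ⇒   f'(x) = 4
  g(x) = x   ⇒   g'(x) = 1
  lim(x→∞) f'(x)/g'(x) = lim(x→∞) (4)/(1)
  = 4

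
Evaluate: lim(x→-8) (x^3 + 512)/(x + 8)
This is a standard limit.

Factor or rationalize the expression:
  lim(x→-8) (x^3 + 512)/(x + 8) = 192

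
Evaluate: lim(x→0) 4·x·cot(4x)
This is a 0·∞ indeterminate form.

Rewrite 0·∞ as a quotient (0/0 or ∞/∞ form), then apply L'Hôpital's rule:
  lim(x→0) 4·x·cot(4x) = 1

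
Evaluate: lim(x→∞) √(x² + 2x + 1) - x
This is an ∞-∞ indeterminate form.

Combine fractions or rationalize to convert ∞-∞ to 0/0 form:
  lim(x→∞) √(x² + 2x + 1) - x = 1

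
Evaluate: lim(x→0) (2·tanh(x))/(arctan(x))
This is a 0/0 indeterminate form.

Apply L'Hôpital's rule: differentiate numerator and denominator separately.
  f(x) = 2·tanh(x)   ⇒   f'(x) = 2 - 2·tanh(x)^2
  g(x) = atan(x)   ⇒   g'(x) = 1/(x^2 + 1)
  lim(x→0) f'(x)/g'(x) = lim(x→0) (2 - 2·tanh(x)^2)/(1/(x^2 + 1))
  = 2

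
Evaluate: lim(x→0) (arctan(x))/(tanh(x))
This is a 0/0 indeterminate form.

Apply L'Hôpital's rule: differentiate numerator and denominator separately.
  f(x) = atan(x)   ⇒   f'(x) = 1/(x^2 + 1)
  g(x) = tanh(x)   ⇒   g'(x) = 1 - tanh(x)^2
  lim(x→0) f'(x)/g'(x) = lim(x→0) (1/(x^2 + 1))/(1 - tanh(x)^2)
  = 1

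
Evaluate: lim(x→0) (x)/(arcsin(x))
This is a 0/0 indeterminate form.

Apply L'Hôpital's rule: differentiate numerator and denominator separately.
  f(x) = x   ⇒   f'(x) = 1
  g(x) = asin(x)   ⇒   g'(x) = 1/sqrt(1 - x^2)
  lim(x→0) f'(x)/g'(x) = lim(x→0) (1)/(1/sqrt(1 - x^2))
  = 1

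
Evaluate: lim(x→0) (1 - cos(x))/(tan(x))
This is a 0/0 indeterminate form.

Apply L'Hôpital's rule: differentiate numerator and denominator separately.
  f(x) = 1 - cos(x)   ⇒   f'(x) = sin(x)
  g(x) = tan(x)   ⇒   g'(x) = tan(x)^2 + 1
  lim(x→0) f'(x)/g'(x) = lim(x→0) (sin(x))/(tan(x)^2 + 1)
  = 0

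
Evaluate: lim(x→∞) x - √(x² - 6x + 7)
This is an ∞-∞ indeterminate form.

Combine fractions or rationalize to convert ∞-∞ to 0/0 form:
  lim(x→∞) x - √(x² - 6x + 7) = 3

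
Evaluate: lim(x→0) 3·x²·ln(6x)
This is a 0·∞ indeterminate form.

Rewrite 0·∞ as a quotient (0/0 or ∞/∞ form), then apply L'Hôpital's rule:
  lim(x→0) 3·x²·ln(6x) = 0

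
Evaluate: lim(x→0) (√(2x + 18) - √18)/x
This is a standard limit.

Factor or rationalize the expression:
  lim(x→0) (√(2x + 18) - √18)/x = sqrt(2)/6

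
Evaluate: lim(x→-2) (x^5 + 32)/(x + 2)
This is a standard limit.

Factor or rationalize the expression:
  lim(x→-2) (x^5 + 32)/(x + 2) = 80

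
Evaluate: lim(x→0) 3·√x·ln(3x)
This is a 0·∞ indeterminate form.

Rewrite 0·∞ as a quotient (0/0 or ∞/∞ form), then apply L'Hôpital's rule:
  lim(x→0) 3·√x·ln(3x) = 0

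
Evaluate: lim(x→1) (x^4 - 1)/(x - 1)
This is a standard limit.

Factor or rationalize the expression:
  lim(x→1) (x^4 - 1)/(x - 1) = 4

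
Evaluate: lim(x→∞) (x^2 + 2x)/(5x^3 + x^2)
This is an ∞/∞ indeterminate form.

Apply L'Hôpital's rule: differentiate numerator and denominator separately.
  f(x) = x^2 + 2·x   ⇒   f'(x) = 2·x + 2
  g(x) = 5·x^3 + x^2   ⇒   g'(x) = 15·x^2 + 2·x
  lim(x→∞) f'(x)/g'(x) = lim(x→∞) (2·x + 2)/(15·x^2 + 2·x)
  = 0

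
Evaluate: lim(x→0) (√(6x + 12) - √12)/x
This is a standard limit.

Factor or rationalize the expression:
  lim(x→0) (√(6x + 12) - √12)/x = sqrt(3)/2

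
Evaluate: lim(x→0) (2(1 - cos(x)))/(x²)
This is a 0/0 indeterminate form.

Apply L'Hôpital's rule: differentiate numerator and denominator separately.
  f(x) = 2 - 2·cos(x)   ⇒   f'(x) = 2·sin(x)
  g(x) = x^2   ⇒   g'(x) = 2·x
  lim(x→0) f'(x)/g'(x) = lim(x→0) (2·sin(x))/(2·x)
  = 1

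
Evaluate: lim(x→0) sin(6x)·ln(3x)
This is a 0·∞ indeterminate form.

Rewrite 0·∞ as a quotient (0/0 or ∞/∞ form), then apply L'Hôpital's rule:
  lim(x→0) sin(6x)·ln(3x) = 0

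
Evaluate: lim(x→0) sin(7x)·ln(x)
This is a 0·∞ indeterminate form.

Rewrite 0·∞ as a quotient (0/0 or ∞/∞ form), then apply L'Hôpital's rule:
  lim(x→0) sin(7x)·ln(x) = 0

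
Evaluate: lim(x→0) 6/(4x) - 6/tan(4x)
This is an ∞-∞ indeterminate form.

Combine fractions or rationalize to convert ∞-∞ to 0/0 form:
  lim(x→0) 6/(4x) - 6/tan(4x) = 0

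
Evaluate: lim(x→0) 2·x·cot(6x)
This is a 0·∞ indeterminate form.

Rewrite 0·∞ as a quotient (0/0 or ∞/∞ form), then apply L'Hôpital's rule:
  lim(x→0) 2·x·cot(6x) = 1/3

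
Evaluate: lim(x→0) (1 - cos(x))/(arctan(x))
This is a 0/0 indeterminate form.

Apply L'Hôpital's rule: differentiate numerator and denominator separately.
  f(x) = 1 - cos(x)   ⇒   f'(x) = sin(x)
  g(x) = atan(x)   ⇒   g'(x) = 1/(x^2 + 1)
  lim(x→0) f'(x)/g'(x) = lim(x→0) (sin(x))/(1/(x^2 + 1))
  = 0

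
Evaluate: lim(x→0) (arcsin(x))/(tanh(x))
This is a 0/0 indeterminate form.

Apply L'Hôpital's rule: differentiate numerator and denominator separately.
  f(x) = asin(x)   ⇒   f'(x) = 1/sqrt(1 - x^2)
  g(x) = tanh(x)   ⇒   g'(x) = 1 - tanh(x)^2
  lim(x→0) f'(x)/g'(x) = lim(x→0) (1/sqrt(1 - x^2))/(1 - tanh(x)^2)
  = 1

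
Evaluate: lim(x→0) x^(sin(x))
This is an exponential indeterminate form.

For exponential indeterminate forms, take the natural log:
  Let L = lim(x→0) x^(sin(x))
  Then ln(L) = lim(x→0) [exponent × ln(base)]
  Evaluate using L'Hôpital or standard limits, then exponentiate.
  L = 1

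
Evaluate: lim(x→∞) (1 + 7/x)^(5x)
This is an exponential indeterminate form.

For exponential indeterminate forms, take the natural log:
  Let L = lim(x→∞) (1 + 7/x)^(5x)
  Then ln(L) = lim(x→∞) [exponent × ln(base)]
  Evaluate using L'Hôpital or standard limits, then exponentiate.
  L = e^(35)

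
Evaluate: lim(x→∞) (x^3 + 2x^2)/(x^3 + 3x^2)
This is an ∞/∞ indeterminate form.

Apply L'Hôpital's rule: differentiate numerator and denominator separately.
  f(x) = x^3 + 2·x^2   ⇒   f'(x) = 3·x^2 + 4·x
  g(x) = x^3 + 3·x^2   ⇒   g'(x) = 3·x^2 + 6·x
  lim(x→∞) f'(x)/g'(x) = lim(x→∞) (3·x^2 + 4·x)/(3·x^2 + 6·x)
  = 1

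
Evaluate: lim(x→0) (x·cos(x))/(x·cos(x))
This is a 0/0 indeterminate form.

Apply L'Hôpital's rule: differentiate numerator and denominator separately.
  f(x) = x·cos(x)   ⇒   f'(x) = -x·sin(x) + cos(x)
  g(x) = x·cos(x)   ⇒   g'(x) = -x·sin(x) + cos(x)
  lim(x→0) f'(x)/g'(x) = lim(x→0) (-x·sin(x) + cos(x))/(-x·sin(x) + cos(x))
  = 1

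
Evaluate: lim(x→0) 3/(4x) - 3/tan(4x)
This is an ∞-∞ indeterminate form.

Combine fractions or rationalize to convert ∞-∞ to 0/0 form:
  lim(x→0) 3/(4x) - 3/tan(4x) = 0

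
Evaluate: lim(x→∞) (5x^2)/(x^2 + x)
This is an ∞/∞ indeterminate form.

Apply L'Hôpital's rule: differentiate numerator and denominator separately.
  f(x) = 5·x^2   ⇒   f'(x) = 10·x
  g(x) = x^2 + x   ⇒   g'(x) = 2·x + 1
  lim(x→∞) f'(x)/g'(x) = lim(x→∞) (10·x)/(2·x + 1)
  = 5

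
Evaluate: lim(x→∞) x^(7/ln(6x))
This is an exponential indeterminate form.

For exponential indeterminate forms, take the natural log:
  Let L = lim(x→∞) x^(7/ln(6x))
  Then ln(L) = lim(x→∞) [exponent × ln(base)]
  Evaluate using L'Hôpital or standard limits, then exponentiate.
  L = e^(7)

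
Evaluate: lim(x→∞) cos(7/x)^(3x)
This is an exponential indeterminate form.

For exponential indeterminate forms, take the natural log:
  Let L = lim(x→∞) cos(7/x)^(3x)
  Then ln(L) = lim(x→∞) [exponent × ln(base)]
  Evaluate using L'Hôpital or standard limits, then exponentiate.
  L = 1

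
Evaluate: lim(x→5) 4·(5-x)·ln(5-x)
This is a 0·∞ indeterminate form.

Rewrite 0·∞ as a quotient (0/0 or ∞/∞ form), then apply L'Hôpital's rule:
  lim(x→5) 4·(5-x)·ln(5-x) = 0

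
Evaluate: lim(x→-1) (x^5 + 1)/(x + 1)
This is a standard limit.

Factor or rationalize the expression:
  lim(x→-1) (x^5 + 1)/(x + 1) = 5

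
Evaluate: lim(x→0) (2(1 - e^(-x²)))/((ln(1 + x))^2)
This is a 0/0 indeterminate form.

Apply L'Hôpital's rule: differentiate numerator and denominator separately.
  f(x) = 2 - 2·e^(-x^2)   ⇒   f'(x) = 4·x·e^(-x^2)
  g(x) = ln(x + 1)^2   ⇒   g'(x) = 2·ln(x + 1)/(x + 1)
  lim(x→0) f'(x)/g'(x) = lim(x→0) (4·x·e^(-x^2))/(2·ln(x + 1)/(x + 1))
  = 2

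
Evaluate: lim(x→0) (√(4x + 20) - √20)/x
This is a standard limit.

Factor or rationalize the expression:
  lim(x→0) (√(4x + 20) - √20)/x = sqrt(5)/5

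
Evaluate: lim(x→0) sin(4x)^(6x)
This is an exponential indeterminate form.

For exponential indeterminate forms, take the natural log:
  Let L = lim(x→0) sin(4x)^(6x)
  Then ln(L) = lim(x→0) [exponent × ln(base)]
  Evaluate using L'Hôpital or standard limits, then exponentiate.
  L = 1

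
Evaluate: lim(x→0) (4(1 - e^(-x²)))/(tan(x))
This is a 0/0 indeterminate form.

Apply L'Hôpital's rule: differentiate numerator and denominator separately.
  f(x) = 4 - 4·e^(-x^2)   ⇒   f'(x) = 8·x·e^(-x^2)
  g(x) = tan(x)   ⇒   g'(x) = tan(x)^2 + 1
  lim(x→0) f'(x)/g'(x) = lim(x→0) (8·x·e^(-x^2))/(tan(x)^2 + 1)
  = 0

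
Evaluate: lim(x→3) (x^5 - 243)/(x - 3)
This is a standard limit.

Factor or rationalize the expression:
  lim(x→3) (x^5 - 243)/(x - 3) = 405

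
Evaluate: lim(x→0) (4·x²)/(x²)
This is a 0/0 indeterminate form.

Apply L'Hôpital's rule: differentiate numerator and denominator separately.
  f(x) = 4·x^2   ⇒   f'(x) = 8·x
  g(x) = x^2   ⇒   g'(x) = 2·x
  lim(x→0) f'(x)/g'(x) = lim(x→0) (8·x)/(2·x)
  = 4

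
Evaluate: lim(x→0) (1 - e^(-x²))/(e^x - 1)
This is a 0/0 indeterminate form.

Apply L'Hôpital's rule: differentiate numerator and denominator separately.
  f(x) = 1 - e^(-x^2)   ⇒   f'(x) = 2·x·e^(-x^2)
  g(x) = e^(x) - 1   ⇒   g'(x) = e^(x)
  lim(x→0) f'(x)/g'(x) = lim(x→0) (2·x·e^(-x^2))/(e^(x))
  = 0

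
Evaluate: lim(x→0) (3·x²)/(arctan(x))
This is a 0/0 indeterminate form.

Apply L'Hôpital's rule: differentiate numerator and denominator separately.
  f(x) = 3·x^2   ⇒   f'(x) = 6·x
  g(x) = atan(x)   ⇒   g'(x) = 1/(x^2 + 1)
  lim(x→0) f'(x)/g'(x) = lim(x→0) (6·x)/(1/(x^2 + 1))
  = 0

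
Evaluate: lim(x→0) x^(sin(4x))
This is an exponential indeterminate form.

For exponential indeterminate forms, take the natural log:
  Let L = lim(x→0) x^(sin(4x))
  Then ln(L) = lim(x→0) [exponent × ln(base)]
  Evaluate using L'Hôpital or standard limits, then exponentiate.
  L = 1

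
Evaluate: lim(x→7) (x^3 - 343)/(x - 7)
This is a standard limit.

Factor or rationalize the expression:
  lim(x→7) (x^3 - 343)/(x - 7) = 147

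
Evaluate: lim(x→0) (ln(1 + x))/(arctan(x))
This is a 0/0 indeterminate form.

Apply L'Hôpital's rule: differentiate numerator and denominator separately.
  f(x) = ln(x + 1)   ⇒   f'(x) = 1/(x + 1)
  g(x) = atan(x)   ⇒   g'(x) = 1/(x^2 + 1)
  lim(x→0) f'(x)/g'(x) = lim(x→0) (1/(x + 1))/(1/(x^2 + 1))
  = 1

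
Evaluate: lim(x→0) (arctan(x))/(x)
This is a 0/0 indeterminate form.

Apply L'Hôpital's rule: differentiate numerator and denominator separately.
  f(x) = atan(x)   ⇒   f'(x) = 1/(x^2 + 1)
  g(x) = x   ⇒   g'(x) = 1
  lim(x→0) f'(x)/g'(x) = lim(x→0) (1/(x^2 + 1))/(1)
  = 1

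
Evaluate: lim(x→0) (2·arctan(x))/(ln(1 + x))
This is a 0/0 indeterminate form.

Apply L'Hôpital's rule: differentiate numerator and denominator separately.
  f(x) = 2·atan(x)   ⇒   f'(x) = 2/(x^2 + 1)
  g(x) = ln(x + 1)   ⇒   g'(x) = 1/(x + 1)
  lim(x→0) f'(x)/g'(x) = lim(x→0) (2/(x^2 + 1))/(1/(x + 1))
  = 2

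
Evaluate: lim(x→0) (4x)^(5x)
This is an exponential indeterminate form.

For exponential indeterminate forms, take the natural log:
  Let L = lim(x→0) (4x)^(5x)
  Then ln(L) = lim(x→0) [exponent × ln(base)]
  Evaluate using L'Hôpital or standard limits, then exponentiate.
  L = 1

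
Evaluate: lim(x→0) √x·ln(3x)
This is a 0·∞ indeterminate form.

Rewrite 0·∞ as a quotient (0/0 or ∞/∞ form), then apply L'Hôpital's rule:
  lim(x→0) √x·ln(3x) = 0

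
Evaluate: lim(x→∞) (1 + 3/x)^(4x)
This is an exponential indeterminate form.

For exponential indeterminate forms, take the natural log:
  Let L = lim(x→∞) (1 + 3/x)^(4x)
  Then ln(L) = lim(x→∞) [exponent × ln(base)]
  Evaluate using L'Hôpital or standard limits, then exponentiate.
  L = e^(12)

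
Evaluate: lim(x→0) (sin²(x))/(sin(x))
This is a 0/0 indeterminate form.

Apply L'Hôpital's rule: differentiate numerator and denominator separately.
  f(x) = sin(x)^2   ⇒   f'(x) = 2·sin(x)·cos(x)
  g(x) = sin(x)   ⇒   g'(x) = cos(x)
  lim(x→0) f'(x)/g'(x) = lim(x→0) (2·sin(x)·cos(x))/(cos(x))
  = 0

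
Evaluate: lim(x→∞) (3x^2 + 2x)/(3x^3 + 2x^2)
This is an ∞/∞ indeterminate form.

Apply L'Hôpital's rule: differentiate numerator and denominator separately.
  f(x) = 3·x^2 + 2·x   ⇒   f'(x) = 6·x + 2
  g(x) = 3·x^3 + 2·x^2   ⇒   g'(x) = 9·x^2 + 4·x
  lim(x→∞) f'(x)/g'(x) = lim(x→∞) (6·x + 2)/(9·x^2 + 4·x)
  = 0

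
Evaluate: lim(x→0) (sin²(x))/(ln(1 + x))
This is a 0/0 indeterminate form.

Apply L'Hôpital's rule: differentiate numerator and denominator separately.
  f(x) = sin(x)^2   ⇒   f'(x) = 2·sin(x)·cos(x)
  g(x) = ln(x + 1)   ⇒   g'(x) = 1/(x + 1)
  lim(x→0) f'(x)/g'(x) = lim(x→0) (2·sin(x)·cos(x))/(1/(x + 1))
  = 0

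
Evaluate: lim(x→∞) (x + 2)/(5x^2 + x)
This is an ∞/∞ indeterminate form.

Apply L'Hôpital's rule: differentiate numerator and denominator separately.
  f(x) = x + 2   ⇒   f'(x) = 1
  g(x) = 5·x^2 + x   ⇒   g'(x) = 10·x + 1
  lim(x→∞) f'(x)/g'(x) = lim(x→∞) (1)/(10·x + 1)
  = 0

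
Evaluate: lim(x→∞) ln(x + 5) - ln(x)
This is an ∞-∞ indeterminate form.

Combine fractions or rationalize to convert ∞-∞ to 0/0 form:
  lim(x→∞) ln(x + 5) - ln(x) = 0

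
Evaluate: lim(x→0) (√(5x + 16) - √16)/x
This is a standard limit.

Factor or rationalize the expression:
  lim(x→0) (√(5x + 16) - √16)/x = 5/8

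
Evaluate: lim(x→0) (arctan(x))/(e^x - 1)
This is a 0/0 indeterminate form.

Apply L'Hôpital's rule: differentiate numerator and denominator separately.
  f(x) = atan(x)   ⇒   f'(x) = 1/(x^2 + 1)
  g(x) = e^(x) - 1   ⇒   g'(x) = e^(x)
  lim(x→0) f'(x)/g'(x) = lim(x→0) (1/(x^2 + 1))/(e^(x))
  = 1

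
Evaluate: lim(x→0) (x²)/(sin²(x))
This is a 0/0 indeterminate form.

Apply L'Hôpital's rule: differentiate numerator and denominator separately.
  f(x) = x^2   ⇒   f'(x) = 2·x
  g(x) = sin(x)^2   ⇒   g'(x) = 2·sin(x)·cos(x)
  lim(x→0) f'(x)/g'(x) = lim(x→0) (2·x)/(2·sin(x)·cos(x))
  = 1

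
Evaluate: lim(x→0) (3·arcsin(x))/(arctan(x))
This is a 0/0 indeterminate form.

Apply L'Hôpital's rule: differentiate numerator and denominator separately.
  f(x) = 3·asin(x)   ⇒   f'(x) = 3/sqrt(1 - x^2)
  g(x) = atan(x)   ⇒   g'(x) = 1/(x^2 + 1)
  lim(x→0) f'(x)/g'(x) = lim(x→0) (3/sqrt(1 - x^2))/(1/(x^2 + 1))
  = 3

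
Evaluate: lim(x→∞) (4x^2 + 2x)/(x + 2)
This is an ∞/∞ indeterminate form.

Apply L'Hôpital's rule: differentiate numerator and denominator separately.
  f(x) = 4·x^2 + 2·x   ⇒   f'(x) = 8·x + 2
  g(x) = x + 2   ⇒   g'(x) = 1
  lim(x→∞) f'(x)/g'(x) = lim(x→∞) (8·x + 2)/(1)
  = ∞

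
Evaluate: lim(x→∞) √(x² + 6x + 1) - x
This is an ∞-∞ indeterminate form.

Combine fractions or rationalize to convert ∞-∞ to 0/0 form:
  lim(x→∞) √(x² + 6x + 1) - x = 3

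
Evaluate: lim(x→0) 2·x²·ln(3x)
This is a 0·∞ indeterminate form.

Rewrite 0·∞ as a quotient (0/0 or ∞/∞ form), then apply L'Hôpital's rule:
  lim(x→0) 2·x²·ln(3x) = 0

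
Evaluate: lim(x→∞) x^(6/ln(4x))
This is an exponential indeterminate form.

For exponential indeterminate forms, take the natural log:
  Let L = lim(x→∞) x^(6/ln(4x))
  Then ln(L) = lim(x→∞) [exponent × ln(base)]
  Evaluate using L'Hôpital or standard limits, then exponentiate.
  L = e^(6)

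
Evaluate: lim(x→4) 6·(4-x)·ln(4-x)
This is a 0·∞ indeterminate form.

Rewrite 0·∞ as a quotient (0/0 or ∞/∞ form), then apply L'Hôpital's rule:
  lim(x→4) 6·(4-x)·ln(4-x) = 0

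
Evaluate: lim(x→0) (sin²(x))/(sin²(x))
This is a 0/0 indeterminate form.

Apply L'Hôpital's rule: differentiate numerator and denominator separately.
  f(x) = sin(x)^2   ⇒   f'(x) = 2·sin(x)·cos(x)
  g(x) = sin(x)^2   ⇒   g'(x) = 2·sin(x)·cos(x)
  lim(x→0) f'(x)/g'(x) = lim(x→0) (2·sin(x)·cos(x))/(2·sin(x)·cos(x))
  = 1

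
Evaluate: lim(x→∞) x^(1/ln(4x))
This is an exponential indeterminate form.

For exponential indeterminate forms, take the natural log:
  Let L = lim(x→∞) x^(1/ln(4x))
  Then ln(L) = lim(x→∞) [exponent × ln(base)]
  Evaluate using L'Hôpital or standard limits, then exponentiate.
  L = e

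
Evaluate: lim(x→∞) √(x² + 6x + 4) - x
This is an ∞-∞ indeterminate form.

Combine fractions or rationalize to convert ∞-∞ to 0/0 form:
  lim(x→∞) √(x² + 6x + 4) - x = 3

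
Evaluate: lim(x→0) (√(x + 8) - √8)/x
This is a standard limit.

Factor or rationalize the expression:
  lim(x→0) (√(x + 8) - √8)/x = sqrt(2)/8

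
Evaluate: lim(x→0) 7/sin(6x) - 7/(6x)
This is an ∞-∞ indeterminate form.

Combine fractions or rationalize to convert ∞-∞ to 0/0 form:
  lim(x→0) 7/sin(6x) - 7/(6x) = 0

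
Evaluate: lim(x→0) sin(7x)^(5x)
This is an exponential indeterminate form.

For exponential indeterminate forms, take the natural log:
  Let L = lim(x→0) sin(7x)^(5x)
  Then ln(L) = lim(x→0) [exponent × ln(base)]
  Evaluate using L'Hôpital or standard limits, then exponentiate.
  L = 1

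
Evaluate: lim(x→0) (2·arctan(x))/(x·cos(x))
This is a 0/0 indeterminate form.

Apply L'Hôpital's rule: differentiate numerator and denominator separately.
  f(x) = 2·atan(x)   ⇒   f'(x) = 2/(x^2 + 1)
  g(x) = x·cos(x)   ⇒   g'(x) = -x·sin(x) + cos(x)
  lim(x→0) f'(x)/g'(x) = lim(x→0) (2/(x^2 + 1))/(-x·sin(x) + cos(x))
  = 2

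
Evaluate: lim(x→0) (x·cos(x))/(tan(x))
This is a 0/0 indeterminate form.

Apply L'Hôpital's rule: differentiate numerator and denominator separately.
  f(x) = x·cos(x)   ⇒   f'(x) = -x·sin(x) + cos(x)
  g(x) = tan(x)   ⇒   g'(x) = tan(x)^2 + 1
  lim(x→0) f'(x)/g'(x) = lim(x→0) (-x·sin(x) + cos(x))/(tan(x)^2 + 1)
  = 1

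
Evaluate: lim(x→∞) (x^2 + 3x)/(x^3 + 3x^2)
This is an ∞/∞ indeterminate form.

Apply L'Hôpital's rule: differentiate numerator and denominator separately.
  f(x) = x^2 + 3·x   ⇒   f'(x) = 2·x + 3
  g(x) = x^3 + 3·x^2   ⇒   g'(x) = 3·x^2 + 6·x
  lim(x→∞) f'(x)/g'(x) = lim(x→∞) (2·x + 3)/(3·x^2 + 6·x)
  = 0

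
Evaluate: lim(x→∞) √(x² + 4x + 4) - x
This is an ∞-∞ indeterminate form.

Combine fractions or rationalize to convert ∞-∞ to 0/0 form:
  lim(x→∞) √(x² + 4x + 4) - x = 2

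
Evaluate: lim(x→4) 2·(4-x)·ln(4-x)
This is a 0·∞ indeterminate form.

Rewrite 0·∞ as a quotient (0/0 or ∞/∞ form), then apply L'Hôpital's rule:
  lim(x→4) 2·(4-x)·ln(4-x) = 0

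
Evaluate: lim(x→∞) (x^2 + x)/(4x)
This is an ∞/∞ indeterminate form.

Apply L'Hôpital's rule: differentiate numerator and denominator separately.
  f(x) = x^2 + x   ⇒   f'(x) = 2·x + 1
  g(x) = 4·x   ⇒   g'(x) = 4
  lim(x→∞) f'(x)/g'(x) = lim(x→∞) (2·x + 1)/(4)
  = ∞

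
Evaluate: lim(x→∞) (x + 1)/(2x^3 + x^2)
This is an ∞/∞ indeterminate form.

Apply L'Hôpital's rule: differentiate numerator and denominator separately.
  f(x) = x + 1   ⇒   f'(x) = 1
  g(x) = 2·x^3 + x^2   ⇒   g'(x) = 6·x^2 + 2·x
  lim(x→∞) f'(x)/g'(x) = lim(x→∞) (1)/(6·x^2 + 2·x)
  = 0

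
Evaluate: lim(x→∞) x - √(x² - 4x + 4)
This is an ∞-∞ indeterminate form.

Combine fractions or rationalize to convert ∞-∞ to 0/0 form:
  lim(x→∞) x - √(x² - 4x + 4) = 2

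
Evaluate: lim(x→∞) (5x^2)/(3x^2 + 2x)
This is an ∞/∞ indeterminate form.

Apply L'Hôpital's rule: differentiate numerator and denominator separately.
  f(x) = 5·x^2   ⇒   f'(x) = 10·x
  g(x) = 3·x^2 + 2·x   ⇒   g'(x) = 6·x + 2
  lim(x→∞) f'(x)/g'(x) = lim(x→∞) (10·x)/(6·x + 2)
  = 5/3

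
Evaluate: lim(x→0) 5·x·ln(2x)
This is a 0·∞ indeterminate form.

Rewrite 0·∞ as a quotient (0/0 or ∞/∞ form), then apply L'Hôpital's rule:
  lim(x→0) 5·x·ln(2x) = 0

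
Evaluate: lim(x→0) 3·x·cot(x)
This is a 0·∞ indeterminate form.

Rewrite 0·∞ as a quotient (0/0 or ∞/∞ form), then apply L'Hôpital's rule:
  lim(x→0) 3·x·cot(x) = 3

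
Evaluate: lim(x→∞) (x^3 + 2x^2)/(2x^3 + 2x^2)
This is an ∞/∞ indeterminate form.

Apply L'Hôpital's rule: differentiate numerator and denominator separately.
  f(x) = x^3 + 2·x^2   ⇒   f'(x) = 3·x^2 + 4·x
  g(x) = 2·x^3 + 2·x^2   ⇒   g'(x) = 6·x^2 + 4·x
  lim(x→∞) f'(x)/g'(x) = lim(x→∞) (3·x^2 + 4·x)/(6·x^2 + 4·x)
  = 1/2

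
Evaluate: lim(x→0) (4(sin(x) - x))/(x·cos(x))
This is a 0/0 indeterminate form.

Apply L'Hôpital's rule: differentiate numerator and denominator separately.
  f(x) = -4·x + 4·sin(x)   ⇒   f'(x) = 4·cos(x) - 4
  g(x) = x·cos(x)   ⇒   g'(x) = -x·sin(x) + cos(x)
  lim(x→0) f'(x)/g'(x) = lim(x→0) (4·cos(x) - 4)/(-x·sin(x) + cos(x))
  = 0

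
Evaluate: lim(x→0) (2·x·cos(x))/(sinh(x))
This is a 0/0 indeterminate form.

Apply L'Hôpital's rule: differentiate numerator and denominator separately.
  f(x) = 2·x·cos(x)   ⇒   f'(x) = -2·x·sin(x) + 2·cos(x)
  g(x) = sinh(x)   ⇒   g'(x) = cosh(x)
  lim(x→0) f'(x)/g'(x) = lim(x→0) (-2·x·sin(x) + 2·cos(x))/(cosh(x))
  = 2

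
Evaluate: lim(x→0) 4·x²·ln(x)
This is a 0·∞ indeterminate form.

Rewrite 0·∞ as a quotient (0/0 or ∞/∞ form), then apply L'Hôpital's rule:
  lim(x→0) 4·x²·ln(x) = 0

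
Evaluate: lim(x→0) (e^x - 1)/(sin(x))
This is a 0/0 indeterminate form.

Apply L'Hôpital's rule: differentiate numerator and denominator separately.
  f(x) = e^(x) - 1   ⇒   f'(x) = e^(x)
  g(x) = sin(x)   ⇒   g'(x) = cos(x)
  lim(x→0) f'(x)/g'(x) = lim(x→0) (e^(x))/(cos(x))
  = 1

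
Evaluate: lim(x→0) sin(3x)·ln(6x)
This is a 0·∞ indeterminate form.

Rewrite 0·∞ as a quotient (0/0 or ∞/∞ form), then apply L'Hôpital's rule:
  lim(x→0) sin(3x)·ln(6x) = 0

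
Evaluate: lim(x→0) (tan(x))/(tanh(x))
This is a 0/0 indeterminate form.

Apply L'Hôpital's rule: differentiate numerator and denominator separately.
  f(x) = tan(x)   ⇒   f'(x) = tan(x)^2 + 1
  g(x) = tanh(x)   ⇒   g'(x) = 1 - tanh(x)^2
  lim(x→0) f'(x)/g'(x) = lim(x→0) (tan(x)^2 + 1)/(1 - tanh(x)^2)
  = 1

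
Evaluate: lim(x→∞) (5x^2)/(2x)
This is an ∞/∞ indeterminate form.

Apply L'Hôpital's rule: differentiate numerator and denominator separately.
  f(x) = 5·x^2   ⇒   f'(x) = 10·x
  g(x) = 2·x   ⇒   g'(x) = 2
  lim(x→∞) f'(x)/g'(x) = lim(x→∞) (10·x)/(2)
  = ∞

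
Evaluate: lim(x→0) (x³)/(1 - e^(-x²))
This is a 0/0 indeterminate form.

Apply L'Hôpital's rule: differentiate numerator and denominator separately.
  f(x) = x^3   ⇒   f'(x) = 3·x^2
  g(x) = 1 - e^(-x^2)   ⇒   g'(x) = 2·x·e^(-x^2)
  lim(x→0) f'(x)/g'(x) = lim(x→0) (3·x^2)/(2·x·e^(-x^2))
  = 0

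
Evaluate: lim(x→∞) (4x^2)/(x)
This is an ∞/∞ indeterminate form.

Apply L'Hôpital's rule: differentiate numerator and denominator separately.
  f(x) = 4·x^2   ⇒   f'(x) = 8·x
  g(x) = x   ⇒   g'(x) = 1
  lim(x→∞) f'(x)/g'(x) = lim(x→∞) (8·x)/(1)
  = ∞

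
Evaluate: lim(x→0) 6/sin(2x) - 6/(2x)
This is an ∞-∞ indeterminate form.

Combine fractions or rationalize to convert ∞-∞ to 0/0 form:
  lim(x→0) 6/sin(2x) - 6/(2x) = 0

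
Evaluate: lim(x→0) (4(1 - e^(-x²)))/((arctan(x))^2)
This is a 0/0 indeterminate form.

Apply L'Hôpital's rule: differentiate numerator and denominator separately.
  f(x) = 4 - 4·e^(-x^2)   ⇒   f'(x) = 8·x·e^(-x^2)
  g(x) = atan(x)^2   ⇒   g'(x) = 2·atan(x)/(x^2 + 1)
  lim(x→0) f'(x)/g'(x) = lim(x→0) (8·x·e^(-x^2))/(2·atan(x)/(x^2 + 1))
  = 4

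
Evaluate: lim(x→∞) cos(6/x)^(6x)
This is an exponential indeterminate form.

For exponential indeterminate forms, take the natural log:
  Let L = lim(x→∞) cos(6/x)^(6x)
  Then ln(L) = lim(x→∞) [exponent × ln(base)]
  Evaluate using L'Hôpital or standard limits, then exponentiate.
  L = 1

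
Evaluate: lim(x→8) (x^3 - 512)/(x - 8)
This is a standard limit.

Factor or rationalize the expression:
  lim(x→8) (x^3 - 512)/(x - 8) = 192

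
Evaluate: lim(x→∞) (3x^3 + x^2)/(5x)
This is an ∞/∞ indeterminate form.

Apply L'Hôpital's rule: differentiate numerator and denominator separately.
  f(x) = 3·x^3 + x^2   ⇒   f'(x) = 9·x^2 + 2·x
  g(x) = 5·x   ⇒   g'(x) = 5
  lim(x→∞) f'(x)/g'(x) = lim(x→∞) (9·x^2 + 2·x)/(5)
  = ∞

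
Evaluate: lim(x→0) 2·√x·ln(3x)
This is a 0·∞ indeterminate form.

Rewrite 0·∞ as a quotient (0/0 or ∞/∞ form), then apply L'Hôpital's rule:
  lim(x→0) 2·√x·ln(3x) = 0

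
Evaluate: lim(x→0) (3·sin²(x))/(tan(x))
This is a 0/0 indeterminate form.

Apply L'Hôpital's rule: differentiate numerator and denominator separately.
  f(x) = 3·sin(x)^2   ⇒   f'(x) = 6·sin(x)·cos(x)
  g(x) = tan(x)   ⇒   g'(x) = tan(x)^2 + 1
  lim(x→0) f'(x)/g'(x) = lim(x→0) (6·sin(x)·cos(x))/(tan(x)^2 + 1)
  = 0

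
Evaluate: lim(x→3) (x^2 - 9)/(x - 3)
This is a standard limit.

Factor or rationalize the expression:
  lim(x→3) (x^2 - 9)/(x - 3) = 6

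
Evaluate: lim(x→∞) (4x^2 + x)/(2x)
This is an ∞/∞ indeterminate form.

Apply L'Hôpital's rule: differentiate numerator and denominator separately.
  f(x) = 4·x^2 + x   ⇒   f'(x) = 8·x + 1
  g(x) = 2·x   ⇒   g'(x) = 2
  lim(x→∞) f'(x)/g'(x) = lim(x→∞) (8·x + 1)/(2)
  = ∞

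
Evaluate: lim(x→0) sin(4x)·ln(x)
This is a 0·∞ indeterminate form.

Rewrite 0·∞ as a quotient (0/0 or ∞/∞ form), then apply L'Hôpital's rule:
  lim(x→0) sin(4x)·ln(x) = 0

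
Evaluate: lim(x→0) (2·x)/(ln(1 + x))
This is a 0/0 indeterminate form.

Apply L'Hôpital's rule: differentiate numerator and denominator separately.
  f(x) = 2·x   ⇒   f'(x) = 2
  g(x) = ln(x + 1)   ⇒   g'(x) = 1/(x + 1)
  lim(x→0) f'(x)/g'(x) = lim(x→0) (2)/(1/(x + 1))
  = 2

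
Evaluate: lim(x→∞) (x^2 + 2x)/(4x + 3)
This is an ∞/∞ indeterminate form.

Apply L'Hôpital's rule: differentiate numerator and denominator separately.
  f(x) = x^2 + 2·x   ⇒   f'(x) = 2·x + 2
  g(x) = 4·x + 3   ⇒   g'(x) = 4
  lim(x→∞) f'(x)/g'(x) = lim(x→∞) (2·x + 2)/(4)
  = ∞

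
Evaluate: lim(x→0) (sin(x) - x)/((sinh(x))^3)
This is a 0/0 indeterminate form.

Apply L'Hôpital's rule: differentiate numerator and denominator separately.
  f(x) = -x + sin(x)   ⇒   f'(x) = cos(x) - 1
  g(x) = sinh(x)^3   ⇒   g'(x) = 3·sinh(x)^2·cosh(x)
  lim(x→0) f'(x)/g'(x) = lim(x→0) (cos(x) - 1)/(3·sinh(x)^2·cosh(x))
  = -1/6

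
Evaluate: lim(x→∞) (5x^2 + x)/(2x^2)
This is an ∞/∞ indeterminate form.

Apply L'Hôpital's rule: differentiate numerator and denominator separately.
  f(x) = 5·x^2 + x   ⇒   f'(x) = 10·x + 1
  g(x) = 2·x^2   ⇒   g'(x) = 4·x
  lim(x→∞) f'(x)/g'(x) = lim(x→∞) (10·x + 1)/(4·x)
  = 5/2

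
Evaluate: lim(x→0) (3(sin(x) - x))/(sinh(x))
This is a 0/0 indeterminate form.

Apply L'Hôpital's rule: differentiate numerator and denominator separately.
  f(x) = -3·x + 3·sin(x)   ⇒   f'(x) = 3·cos(x) - 3
  g(x) = sinh(x)   ⇒   g'(x) = cosh(x)
  lim(x→0) f'(x)/g'(x) = lim(x→0) (3·cos(x) - 3)/(cosh(x))
  = 0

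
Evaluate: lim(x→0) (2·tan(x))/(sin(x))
This is a 0/0 indeterminate form.

Apply L'Hôpital's rule: differentiate numerator and denominator separately.
  f(x) = 2·tan(x)   ⇒   f'(x) = 2·tan(x)^2 + 2
  g(x) = sin(x)   ⇒   g'(x) = cos(x)
  lim(x→0) f'(x)/g'(x) = lim(x→0) (2·tan(x)^2 + 2)/(cos(x))
  = 2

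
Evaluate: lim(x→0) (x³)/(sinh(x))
This is a 0/0 indeterminate form.

Apply L'Hôpital's rule: differentiate numerator and denominator separately.
  f(x) = x^3   ⇒   f'(x) = 3·x^2
  g(x) = sinh(x)   ⇒   g'(x) = cosh(x)
  lim(x→0) f'(x)/g'(x) = lim(x→0) (3·x^2)/(cosh(x))
  = 0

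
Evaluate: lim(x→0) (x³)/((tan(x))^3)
This is a 0/0 indeterminate form.

Apply L'Hôpital's rule: differentiate numerator and denominator separately.
  f(x) = x^3   ⇒   f'(x) = 3·x^2
  g(x) = tan(x)^3   ⇒   g'(x) = (3·tan(x)^2 + 3)·tan(x)^2
  lim(x→0) f'(x)/g'(x) = lim(x→0) (3·x^2)/((3·tan(x)^2 + 3)·tan(x)^2)
  = 1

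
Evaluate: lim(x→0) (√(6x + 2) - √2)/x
This is a standard limit.

Factor or rationalize the expression:
  lim(x→0) (√(6x + 2) - √2)/x = 3·sqrt(2)/2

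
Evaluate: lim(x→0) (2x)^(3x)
This is an exponential indeterminate form.

For exponential indeterminate forms, take the natural log:
  Let L = lim(x→0) (2x)^(3x)
  Then ln(L) = lim(x→0) [exponent × ln(base)]
  Evaluate using L'Hôpital or standard limits, then exponentiate.
  L = 1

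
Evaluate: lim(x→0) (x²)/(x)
This is a 0/0 indeterminate form.

Apply L'Hôpital's rule: differentiate numerator and denominator separately.
  f(x) = x^2   ⇒   f'(x) = 2·x
  g(x) = x   ⇒   g'(x) = 1
  lim(x→0) f'(x)/g'(x) = lim(x→0) (2·x)/(1)
  = 0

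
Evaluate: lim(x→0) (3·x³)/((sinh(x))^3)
This is a 0/0 indeterminate form.

Apply L'Hôpital's rule: differentiate numerator and denominator separately.
  f(x) = 3·x^3   ⇒   f'(x) = 9·x^2
  g(x) = sinh(x)^3   ⇒   g'(x) = 3·sinh(x)^2·cosh(x)
  lim(x→0) f'(x)/g'(x) = lim(x→0) (9·x^2)/(3·sinh(x)^2·cosh(x))
  = 3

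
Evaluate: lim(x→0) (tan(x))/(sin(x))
This is a 0/0 indeterminate form.

Apply L'Hôpital's rule: differentiate numerator and denominator separately.
  f(x) = tan(x)   ⇒   f'(x) = tan(x)^2 + 1
  g(x) = sin(x)   ⇒   g'(x) = cos(x)
  lim(x→0) f'(x)/g'(x) = lim(x→0) (tan(x)^2 + 1)/(cos(x))
  = 1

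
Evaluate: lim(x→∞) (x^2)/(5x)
This is an ∞/∞ indeterminate form.

Apply L'Hôpital's rule: differentiate numerator and denominator separately.
  f(x) = x^2   ⇒   f'(x) = 2·x
  g(x) = 5·x   ⇒   g'(x) = 5
  lim(x→∞) f'(x)/g'(x) = lim(x→∞) (2·x)/(5)
  = ∞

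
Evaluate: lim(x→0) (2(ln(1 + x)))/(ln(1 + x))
This is a 0/0 indeterminate form.

Apply L'Hôpital's rule: differentiate numerator and denominator separately.
  f(x) = 2·ln(x + 1)   ⇒   f'(x) = 2/(x + 1)
  g(x) = ln(x + 1)   ⇒   g'(x) = 1/(x + 1)
  lim(x→0) f'(x)/g'(x) = lim(x→0) (2/(x + 1))/(1/(x + 1))
  = 2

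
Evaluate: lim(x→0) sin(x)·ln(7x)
This is a 0·∞ indeterminate form.

Rewrite 0·∞ as a quotient (0/0 or ∞/∞ form), then apply L'Hôpital's rule:
  lim(x→0) sin(x)·ln(7x) = 0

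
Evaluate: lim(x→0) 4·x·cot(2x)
This is a 0·∞ indeterminate form.

Rewrite 0·∞ as a quotient (0/0 or ∞/∞ form), then apply L'Hôpital's rule:
  lim(x→0) 4·x·cot(2x) = 2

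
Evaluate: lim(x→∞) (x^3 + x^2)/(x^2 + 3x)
This is an ∞/∞ indeterminate form.

Apply L'Hôpital's rule: differentiate numerator and denominator separately.
  f(x) = x^3 + x^2   ⇒   f'(x) = 3·x^2 + 2·x
  g(x) = x^2 + 3·x   ⇒   g'(x) = 2·x + 3
  lim(x→∞) f'(x)/g'(x) = lim(x→∞) (3·x^2 + 2·x)/(2·x + 3)
  = ∞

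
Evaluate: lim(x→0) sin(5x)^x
This is an exponential indeterminate form.

For exponential indeterminate forms, take the natural log:
  Let L = lim(x→0) sin(5x)^x
  Then ln(L) = lim(x→0) [exponent × ln(base)]
  Evaluate using L'Hôpital or standard limits, then exponentiate.
  L = 1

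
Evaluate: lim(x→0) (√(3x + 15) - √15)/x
This is a standard limit.

Factor or rationalize the expression:
  lim(x→0) (√(3x + 15) - √15)/x = sqrt(15)/10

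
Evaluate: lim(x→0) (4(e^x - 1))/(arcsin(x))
This is a 0/0 indeterminate form.

Apply L'Hôpital's rule: differentiate numerator and denominator separately.
  f(x) = 4·e^(x) - 4   ⇒   f'(x) = 4·e^(x)
  g(x) = asin(x)   ⇒   g'(x) = 1/sqrt(1 - x^2)
  lim(x→0) f'(x)/g'(x) = lim(x→0) (4·e^(x))/(1/sqrt(1 - x^2))
  = 4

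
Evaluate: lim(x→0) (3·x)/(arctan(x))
This is a 0/0 indeterminate form.

Apply L'Hôpital's rule: differentiate numerator and denominator separately.
  f(x) = 3·x   ⇒   f'(x) = 3
  g(x) = atan(x)   ⇒   g'(x) = 1/(x^2 + 1)
  lim(x→0) f'(x)/g'(x) = lim(x→0) (3)/(1/(x^2 + 1))
  = 3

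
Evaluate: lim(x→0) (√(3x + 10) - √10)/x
This is a standard limit.

Factor or rationalize the expression:
  lim(x→0) (√(3x + 10) - √10)/x = 3·sqrt(10)/20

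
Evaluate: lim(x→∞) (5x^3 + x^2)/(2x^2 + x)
This is an ∞/∞ indeterminate form.

Apply L'Hôpital's rule: differentiate numerator and denominator separately.
  f(x) = 5·x^3 + x^2   ⇒   f'(x) = 15·x^2 + 2·x
  g(x) = 2·x^2 + x   ⇒   g'(x) = 4·x + 1
  lim(x→∞) f'(x)/g'(x) = lim(x→∞) (15·x^2 + 2·x)/(4·x + 1)
  = ∞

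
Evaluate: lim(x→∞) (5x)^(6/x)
This is an exponential indeterminate form.

For exponential indeterminate forms, take the natural log:
  Let L = lim(x→∞) (5x)^(6/x)
  Then ln(L) = lim(x→∞) [exponent × ln(base)]
  Evaluate using L'Hôpital or standard limits, then exponentiate.
  L = 1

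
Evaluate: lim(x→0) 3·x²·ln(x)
This is a 0·∞ indeterminate form.

Rewrite 0·∞ as a quotient (0/0 or ∞/∞ form), then apply L'Hôpital's rule:
  lim(x→0) 3·x²·ln(x) = 0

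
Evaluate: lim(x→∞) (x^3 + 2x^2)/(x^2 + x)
This is an ∞/∞ indeterminate form.

Apply L'Hôpital's rule: differentiate numerator and denominator separately.
  f(x) = x^3 + 2·x^2   ⇒   f'(x) = 3·x^2 + 4·x
  g(x) = x^2 + x   ⇒   g'(x) = 2·x + 1
  lim(x→∞) f'(x)/g'(x) = lim(x→∞) (3·x^2 + 4·x)/(2·x + 1)
  = ∞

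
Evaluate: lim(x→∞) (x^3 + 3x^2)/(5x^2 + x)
This is an ∞/∞ indeterminate form.

Apply L'Hôpital's rule: differentiate numerator and denominator separately.
  f(x) = x^3 + 3·x^2   ⇒   f'(x) = 3·x^2 + 6·x
  g(x) = 5·x^2 + x   ⇒   g'(x) = 10·x + 1
  lim(x→∞) f'(x)/g'(x) = lim(x→∞) (3·x^2 + 6·x)/(10·x + 1)
  = ∞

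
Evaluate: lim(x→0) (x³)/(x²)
This is a 0/0 indeterminate form.

Apply L'Hôpital's rule: differentiate numerator and denominator separately.
  f(x) = x^3   ⇒   f'(x) = 3·x^2
  g(x) = x^2   ⇒   g'(x) = 2·x
  lim(x→0) f'(x)/g'(x) = lim(x→0) (3·x^2)/(2·x)
  = 0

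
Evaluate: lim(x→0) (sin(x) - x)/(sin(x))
This is a 0/0 indeterminate form.

Apply L'Hôpital's rule: differentiate numerator and denominator separately.
  f(x) = -x + sin(x)   ⇒   f'(x) = cos(x) - 1
  g(x) = sin(x)   ⇒   g'(x) = cos(x)
  lim(x→0) f'(x)/g'(x) = lim(x→0) (cos(x) - 1)/(cos(x))
  = 0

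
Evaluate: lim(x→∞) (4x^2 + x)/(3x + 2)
This is an ∞/∞ indeterminate form.

Apply L'Hôpital's rule: differentiate numerator and denominator separately.
  f(x) = 4·x^2 + x   ⇒   f'(x) = 8·x + 1
  g(x) = 3·x + 2   ⇒   g'(x) = 3
  lim(x→∞) f'(x)/g'(x) = lim(x→∞) (8·x + 1)/(3)
  = ∞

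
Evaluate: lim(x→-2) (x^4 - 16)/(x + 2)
This is a standard limit.

Factor or rationalize the expression:
  lim(x→-2) (x^4 - 16)/(x + 2) = -32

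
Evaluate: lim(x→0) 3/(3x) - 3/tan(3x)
This is an ∞-∞ indeterminate form.

Combine fractions or rationalize to convert ∞-∞ to 0/0 form:
  lim(x→0) 3/(3x) - 3/tan(3x) = 0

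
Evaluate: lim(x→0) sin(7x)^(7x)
This is an exponential indeterminate form.

For exponential indeterminate forms, take the natural log:
  Let L = lim(x→0) sin(7x)^(7x)
  Then ln(L) = lim(x→0) [exponent × ln(base)]
  Evaluate using L'Hôpital or standard limits, then exponentiate.
  L = 1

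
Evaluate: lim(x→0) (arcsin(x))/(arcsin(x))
This is a 0/0 indeterminate form.

Apply L'Hôpital's rule: differentiate numerator and denominator separately.
  f(x) = asin(x)   ⇒   f'(x) = 1/sqrt(1 - x^2)
  g(x) = asin(x)   ⇒   g'(x) = 1/sqrt(1 - x^2)
  lim(x→0) f'(x)/g'(x) = lim(x→0) (1/sqrt(1 - x^2))/(1/sqrt(1 - x^2))
  = 1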